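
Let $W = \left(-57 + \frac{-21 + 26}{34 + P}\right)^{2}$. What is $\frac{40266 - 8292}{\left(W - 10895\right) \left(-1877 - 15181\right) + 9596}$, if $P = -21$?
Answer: $\frac{2701803}{11084749573} \approx 0.00024374$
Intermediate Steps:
$W = \frac{541696}{169}$ ($W = \left(-57 + \frac{-21 + 26}{34 - 21}\right)^{2} = \left(-57 + \frac{5}{13}\right)^{2} = \left(- \frac{736}{13}\right)^{2} = \frac{541696}{169} \approx 3205.3$)
$\frac{40266 - 8292}{\left(W - 10895\right) \left(-1877 - 15181\right) + 9596} = \frac{40266 - 8292}{\left(\frac{541696}{169} - 10895\right) \left(-1877 - 15181\right) + 9596} = \frac{31974}{\left(- \frac{1299559}{169}\right) \left(-17058\right) + 9596} = \frac{31974}{\frac{22167877422}{169} + 9596} = \frac{31974}{\frac{22169499146}{169}} = 31974 \cdot \frac{169}{22169499146} = \frac{2701803}{11084749573}$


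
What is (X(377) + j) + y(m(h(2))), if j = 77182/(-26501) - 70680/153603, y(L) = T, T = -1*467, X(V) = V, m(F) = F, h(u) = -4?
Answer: -126695152232/1356877701 ≈ -93.373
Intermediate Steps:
T = -467
y(L) = -467
j = -4576159142/1356877701 (j = 77182*(-1/26501) - 70680*1/153603 = -77182/26501 - 23560/51201 = -4576159142/1356877701 ≈ -3.3726)
(X(377) + j) + y(m(h(2))) = (377 - 4576159142/1356877701) - 467 = 506966734135/1356877701 - 467 = -126695152232/1356877701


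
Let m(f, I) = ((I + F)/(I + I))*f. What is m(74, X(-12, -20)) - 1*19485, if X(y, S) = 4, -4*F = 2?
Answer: -155621/8 ≈ -19453.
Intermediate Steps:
F = -½ (F = -¼*2 = -½ ≈ -0.50000)
m(f, I) = f*(-½ + I)/(2*I) (m(f, I) = ((I - ½)/(I + I))*f = ((-½ + I)/((2*I)))*f = ((-½ + I)*(1/(2*I)))*f = ((-½ + I)/(2*I))*f = f*(-½ + I)/(2*I))
m(74, X(-12, -20)) - 1*19485 = ((½)*74 - ¼*74/4) - 1*19485 = (37 - ¼*74*¼) - 19485 = (37 - 37/8) - 19485 = 259/8 - 19485 = -155621/8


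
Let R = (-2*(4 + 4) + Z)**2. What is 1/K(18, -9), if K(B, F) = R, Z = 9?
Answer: 1/49 ≈ 0.020408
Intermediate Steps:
R = 49 (R = (-2*(4 + 4) + 9)**2 = (-2*8 + 9)**2 = (-16 + 9)**2 = (-7)**2 = 49)
K(B, F) = 49
1/K(18, -9) = 1/49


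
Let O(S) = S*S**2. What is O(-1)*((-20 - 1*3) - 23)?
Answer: 46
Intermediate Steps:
O(S) = S**3
O(-1)*((-20 - 1*3) - 23) = (-1)**3*((-20 - 1*3) - 23) = -((-20 - 3) - 23) = -(-23 - 23) = -1*(-46) = 46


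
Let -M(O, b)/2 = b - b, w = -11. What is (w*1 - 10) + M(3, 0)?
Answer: -21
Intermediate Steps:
M(O, b) = 0 (M(O, b) = -2*(b - b) = -2*0 = 0)
(w*1 - 10) + M(3, 0) = (-11*1 - 10) + 0 = (-11 - 10) + 0 = -21 + 0 = -21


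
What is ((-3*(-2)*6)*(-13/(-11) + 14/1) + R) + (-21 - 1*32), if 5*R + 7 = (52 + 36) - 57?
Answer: 27409/55 ≈ 498.35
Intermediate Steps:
R = 24/5 (R = -7/5 + ((52 + 36) - 57)/5 = -7/5 + (88 - 57)/5 = -7/5 + (⅕)*31 = -7/5 + 31/5 = 24/5 ≈ 4.8000)
((-3*(-2)*6)*(-13/(-11) + 14/1) + R) + (-21 - 1*32) = ((-3*(-2)*6)*(-13/(-11) + 14/1) + 24/5) + (-21 - 1*32) = ((6*6)*(-13*(-1/11) + 14*1) + 24/5) + (-21 - 32) = (36*(13/11 + 14) + 24/5) - 53 = (36*(167/11) + 24/5) - 53 = (6012/11 + 24/5) - 53 = 30324/55 - 53 = 27409/55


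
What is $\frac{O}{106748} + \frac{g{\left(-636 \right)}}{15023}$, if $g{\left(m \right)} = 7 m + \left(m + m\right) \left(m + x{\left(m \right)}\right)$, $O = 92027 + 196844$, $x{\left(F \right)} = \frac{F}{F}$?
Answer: $\frac{90086961497}{1603675204} \approx 56.175$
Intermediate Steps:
$x{\left(F \right)} = 1$
$O = 288871$
$g{\left(m \right)} = 7 m + 2 m \left(1 + m\right)$ ($g{\left(m \right)} = 7 m + \left(m + m\right) \left(m + 1\right) = 7 m + 2 m \left(1 + m\right)$)
$\frac{O}{106748} + \frac{g{\left(-636 \right)}}{15023} = \frac{288871}{106748} + \frac{\left(-636\right) \left(9 + 2 \left(-636\right)\right)}{15023} = 288871 \cdot \frac{1}{106748} + - 636 \left(9 - 1272\right) \frac{1}{15023} = \frac{288871}{106748} + \left(-636\right) \left(-1263\right) \frac{1}{15023} = \frac{288871}{106748} + 803268 \cdot \frac{1}{15023} = \frac{288871}{106748} + \frac{803268}{15023} = \frac{90086961497}{1603675204}$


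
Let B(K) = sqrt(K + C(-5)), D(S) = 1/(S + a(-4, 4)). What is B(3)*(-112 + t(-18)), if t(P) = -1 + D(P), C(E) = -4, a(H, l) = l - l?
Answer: -2035*I/18 ≈ -113.06*I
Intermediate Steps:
a(H, l) = 0
D(S) = 1/S (D(S) = 1/(S + 0) = 1/S)
t(P) = -1 + 1/P
B(K) = sqrt(-4 + K) (B(K) = sqrt(K - 4) = sqrt(-4 + K))
B(3)*(-112 + t(-18)) = sqrt(-4 + 3)*(-112 + (1 - 1*(-18))/(-18)) = sqrt(-1)*(-112 - (1 + 18)/18) = I*(-112 - 1/18*19) = I*(-112 - 19/18) = I*(-2035/18) = -2035*I/18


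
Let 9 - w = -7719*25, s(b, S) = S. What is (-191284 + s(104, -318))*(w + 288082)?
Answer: -92173207732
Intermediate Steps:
w = 192984 (w = 9 - (-7719)*25 = 9 - 1*(-192975) = 9 + 192975 = 192984)
(-191284 + s(104, -318))*(w + 288082) = (-191284 - 318)*(192984 + 288082) = -191602*481066 = -92173207732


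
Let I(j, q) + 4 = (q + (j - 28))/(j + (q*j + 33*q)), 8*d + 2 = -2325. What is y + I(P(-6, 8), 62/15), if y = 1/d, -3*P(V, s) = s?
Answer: -27110695/6424847 ≈ -4.2197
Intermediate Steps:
d = -2327/8 (d = -¼ + (⅛)*(-2325) = -¼ - 2325/8 = -2327/8 ≈ -290.88)
P(V, s) = -s/3
I(j, q) = -4 + (-28 + j + q)/(j + 33*q + j*q) (I(j, q) = -4 + (q + (j - 28))/(j + (q*j + 33*q)) = -4 + (q + (-28 + j))/(j + (j*q + 33*q)) = -4 + (-28 + j + q)/(j + (33*q + j*q)) = -4 + (-28 + j + q)/(j + 33*q + j*q))
y = -8/2327 (y = 1/(-2327/8) = -8/2327 ≈ -0.0034379)
y + I(P(-6, 8), 62/15) = -8/2327 + (-28 - 8122/15 - (-1)*8 - 4*(-⅓*8)*62/15)/(-⅓*8 + 33*(62/15) + (-⅓*8)*(62/15)) = -8/2327 + (-28 - 8122/15 - 3*(-8/3) - 4*(-8/3)*62*(1/15))/(-8/3 + 33*(62*(1/15)) - 496/(3*15)) = -8/2327 + (-28 - 131*62/15 + 8 - 4*(-8/3)*62/15)/(-8/3 + 33*(62/15) - 8/3*62/15) = -8/2327 + (-28 - 8122/15 + 8 + 1984/45)/(-8/3 + 682/5 - 496/45) = -8/2327 - 23282/45/(5522/45) = -8/2327 + (45/5522)*(-23282/45) = -8/2327 - 11641/2761 = -27110695/6424847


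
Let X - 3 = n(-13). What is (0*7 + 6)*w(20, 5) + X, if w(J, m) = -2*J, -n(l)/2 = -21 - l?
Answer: -221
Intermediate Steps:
n(l) = 42 + 2*l (n(l) = -2*(-21 - l) = 42 + 2*l)
X = 19 (X = 3 + (42 + 2*(-13)) = 3 + (42 - 26) = 3 + 16 = 19)
(0*7 + 6)*w(20, 5) + X = (0*7 + 6)*(-2*20) + 19 = (0 + 6)*(-40) + 19 = 6*(-40) + 19 = -240 + 19 = -221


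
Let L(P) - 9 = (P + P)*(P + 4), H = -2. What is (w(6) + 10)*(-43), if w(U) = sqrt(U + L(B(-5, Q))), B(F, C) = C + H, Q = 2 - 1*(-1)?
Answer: -645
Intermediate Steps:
Q = 3 (Q = 2 + 1 = 3)
B(F, C) = -2 + C (B(F, C) = C - 2 = -2 + C)
L(P) = 9 + 2*P*(4 + P) (L(P) = 9 + (P + P)*(P + 4) = 9 + (2*P)*(4 + P) = 9 + 2*P*(4 + P))
w(U) = sqrt(19 + U) (w(U) = sqrt(U + (9 + 2*(-2 + 3)**2 + 8*(-2 + 3))) = sqrt(U + (9 + 2*1**2 + 8*1)) = sqrt(U + (9 + 2*1 + 8)) = sqrt(U + (9 + 2 + 8)) = sqrt(U + 19) = sqrt(19 + U))
(w(6) + 10)*(-43) = (sqrt(19 + 6) + 10)*(-43) = (sqrt(25) + 10)*(-43) = (5 + 10)*(-43) = 15*(-43) = -645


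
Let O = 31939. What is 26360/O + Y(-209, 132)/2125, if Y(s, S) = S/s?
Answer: 55994828/67870375 ≈ 0.82503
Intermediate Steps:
26360/O + Y(-209, 132)/2125 = 26360/31939 + (132/(-209))/2125 = 26360*(1/31939) + (132*(-1/209))*(1/2125) = 26360/31939 - 12/19*1/2125 = 26360/31939 - 12/40375 = 55994828/67870375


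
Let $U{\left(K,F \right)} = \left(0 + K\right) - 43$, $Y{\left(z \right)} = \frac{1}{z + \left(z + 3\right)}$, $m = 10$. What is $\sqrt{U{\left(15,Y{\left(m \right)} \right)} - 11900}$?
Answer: $2 i \sqrt{2982} \approx 109.22 i$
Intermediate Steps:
$Y{\left(z \right)} = \frac{1}{3 + 2 z}$ ($Y{\left(z \right)} = \frac{1}{z + \left(3 + z\right)} = \frac{1}{3 + 2 z}$)
$U{\left(K,F \right)} = -43 + K$ ($U{\left(K,F \right)} = K - 43 = -43 + K$)
$\sqrt{U{\left(15,Y{\left(m \right)} \right)} - 11900} = \sqrt{\left(-43 + 15\right) - 11900} = \sqrt{-28 - 11900} = \sqrt{-11928} = 2 i \sqrt{2982}$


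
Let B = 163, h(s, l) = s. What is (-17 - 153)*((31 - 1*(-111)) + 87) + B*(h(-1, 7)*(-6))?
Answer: -37952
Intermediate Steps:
(-17 - 153)*((31 - 1*(-111)) + 87) + B*(h(-1, 7)*(-6)) = (-17 - 153)*((31 - 1*(-111)) + 87) + 163*(-1*(-6)) = -170*((31 + 111) + 87) + 163*6 = -170*(142 + 87) + 978 = -170*229 + 978 = -38930 + 978 = -37952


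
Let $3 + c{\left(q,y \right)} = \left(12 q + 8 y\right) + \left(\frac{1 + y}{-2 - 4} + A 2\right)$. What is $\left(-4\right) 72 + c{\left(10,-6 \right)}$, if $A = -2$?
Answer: $- \frac{1333}{6} \approx -222.17$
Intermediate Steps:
$c{\left(q,y \right)} = - \frac{43}{6} + 12 q + \frac{47 y}{6}$ ($c{\left(q,y \right)} = -3 + \left(\left(12 q + 8 y\right) + \left(\frac{1 + y}{-2 - 4} - 4\right)\right) = -3 + \left(\left(8 y + 12 q\right) + \left(\frac{1 + y}{-6} - 4\right)\right) = -3 + \left(\left(8 y + 12 q\right) + \left(\left(1 + y\right) \left(- \frac{1}{6}\right) - 4\right)\right) = -3 - \left(\frac{25}{6} - 12 q - \frac{47 y}{6}\right) = -3 + \left(- \frac{25}{6} + 12 q + \frac{47 y}{6}\right) = - \frac{43}{6} + 12 q + \frac{47 y}{6}$)
$\left(-4\right) 72 + c{\left(10,-6 \right)} = \left(-4\right) 72 + \left(- \frac{43}{6} + 12 \cdot 10 + \frac{47}{6} \left(-6\right)\right) = -288 - - \frac{395}{6} = -288 + \frac{395}{6} = - \frac{1333}{6}$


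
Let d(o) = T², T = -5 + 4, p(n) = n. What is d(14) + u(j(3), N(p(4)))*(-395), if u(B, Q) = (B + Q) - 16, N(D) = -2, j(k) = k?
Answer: 5926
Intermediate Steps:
T = -1
u(B, Q) = -16 + B + Q
d(o) = 1 (d(o) = (-1)² = 1)
d(14) + u(j(3), N(p(4)))*(-395) = 1 + (-16 + 3 - 2)*(-395) = 1 - 15*(-395) = 1 + 5925 = 5926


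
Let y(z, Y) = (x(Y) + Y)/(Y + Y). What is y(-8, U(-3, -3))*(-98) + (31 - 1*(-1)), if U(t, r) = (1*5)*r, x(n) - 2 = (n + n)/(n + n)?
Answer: -36/5 ≈ -7.2000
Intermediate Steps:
x(n) = 3 (x(n) = 2 + (n + n)/(n + n) = 2 + (2*n)/((2*n)) = 2 + (2*n)*(1/(2*n)) = 2 + 1 = 3)
U(t, r) = 5*r
y(z, Y) = (3 + Y)/(2*Y) (y(z, Y) = (3 + Y)/(Y + Y) = (3 + Y)/((2*Y)) = (3 + Y)*(1/(2*Y)) = (3 + Y)/(2*Y))
y(-8, U(-3, -3))*(-98) + (31 - 1*(-1)) = ((3 + 5*(-3))/(2*((5*(-3)))))*(-98) + (31 - 1*(-1)) = ((½)*(3 - 15)/(-15))*(-98) + (31 + 1) = ((½)*(-1/15)*(-12))*(-98) + 32 = (⅖)*(-98) + 32 = -196/5 + 32 = -36/5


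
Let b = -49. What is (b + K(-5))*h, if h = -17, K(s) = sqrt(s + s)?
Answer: 833 - 17*I*sqrt(10) ≈ 833.0 - 53.759*I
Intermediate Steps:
K(s) = sqrt(2)*sqrt(s) (K(s) = sqrt(2*s) = sqrt(2)*sqrt(s))
(b + K(-5))*h = (-49 + sqrt(2)*sqrt(-5))*(-17) = (-49 + sqrt(2)*(I*sqrt(5)))*(-17) = (-49 + I*sqrt(10))*(-17) = 833 - 17*I*sqrt(10)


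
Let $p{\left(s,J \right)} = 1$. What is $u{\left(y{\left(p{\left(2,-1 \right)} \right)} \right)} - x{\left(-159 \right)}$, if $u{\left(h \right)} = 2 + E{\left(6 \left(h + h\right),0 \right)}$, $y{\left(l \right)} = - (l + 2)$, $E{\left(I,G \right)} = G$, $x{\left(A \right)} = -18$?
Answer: $20$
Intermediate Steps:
$y{\left(l \right)} = -2 - l$ ($y{\left(l \right)} = - (2 + l) = -2 - l$)
$u{\left(h \right)} = 2$ ($u{\left(h \right)} = 2 + 0 = 2$)
$u{\left(y{\left(p{\left(2,-1 \right)} \right)} \right)} - x{\left(-159 \right)} = 2 - -18 = 2 + 18 = 20$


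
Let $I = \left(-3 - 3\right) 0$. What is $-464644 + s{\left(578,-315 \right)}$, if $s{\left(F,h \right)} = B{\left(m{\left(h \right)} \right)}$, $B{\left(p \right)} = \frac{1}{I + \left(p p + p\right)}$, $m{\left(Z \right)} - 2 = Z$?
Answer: $- \frac{45375274463}{97656} \approx -4.6464 \cdot 10^{5}$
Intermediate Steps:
$m{\left(Z \right)} = 2 + Z$
$I = 0$ ($I = \left(-6\right) 0 = 0$)
$B{\left(p \right)} = \frac{1}{p + p^{2}}$ ($B{\left(p \right)} = \frac{1}{0 + \left(p p + p\right)} = \frac{1}{0 + \left(p^{2} + p\right)} = \frac{1}{0 + \left(p + p^{2}\right)} = \frac{1}{p + p^{2}}$)
$s{\left(F,h \right)} = \frac{1}{\left(2 + h\right) \left(3 + h\right)}$ ($s{\left(F,h \right)} = \frac{1}{\left(2 + h\right) \left(1 + \left(2 + h\right)\right)} = \frac{1}{\left(2 + h\right) \left(3 + h\right)}$)
$-464644 + s{\left(578,-315 \right)} = -464644 + \frac{1}{2 - 315 + \left(2 - 315\right)^{2}} = -464644 + \frac{1}{2 - 315 + \left(-313\right)^{2}} = -464644 + \frac{1}{2 - 315 + 97969} = -464644 + \frac{1}{97656} = - \frac{45375274463}{97656}$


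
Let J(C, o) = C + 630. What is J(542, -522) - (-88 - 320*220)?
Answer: 71660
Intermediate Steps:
J(C, o) = 630 + C
J(542, -522) - (-88 - 320*220) = (630 + 542) - (-88 - 320*220) = 1172 - (-88 - 70400) = 1172 - 1*(-70488) = 1172 + 70488 = 71660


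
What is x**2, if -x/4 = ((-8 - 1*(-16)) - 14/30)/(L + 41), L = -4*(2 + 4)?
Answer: 204304/65025 ≈ 3.1419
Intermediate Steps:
L = -24 (L = -4*6 = -24)
x = -452/255 (x = -4*((-8 - 1*(-16)) - 14/30)/(-24 + 41) = -4*((-8 + 16) - 14*1/30)/17 = -4*(8 - 7/15)/17 = -452/(15*17) = -4*113/255 = -452/255 ≈ -1.7725)
x**2 = (-452/255)**2 = 204304/65025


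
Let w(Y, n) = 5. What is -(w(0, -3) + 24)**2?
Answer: -841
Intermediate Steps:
-(w(0, -3) + 24)**2 = -(5 + 24)**2 = -1*29**2 = -1*841 = -841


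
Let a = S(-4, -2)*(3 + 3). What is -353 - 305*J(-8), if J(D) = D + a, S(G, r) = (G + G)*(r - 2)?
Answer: -56473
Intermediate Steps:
S(G, r) = 2*G*(-2 + r) (S(G, r) = (2*G)*(-2 + r) = 2*G*(-2 + r))
a = 192 (a = (2*(-4)*(-2 - 2))*(3 + 3) = (2*(-4)*(-4))*6 = 32*6 = 192)
J(D) = 192 + D (J(D) = D + 192 = 192 + D)
-353 - 305*J(-8) = -353 - 305*(192 - 8) = -353 - 305*184 = -353 - 56120 = -56473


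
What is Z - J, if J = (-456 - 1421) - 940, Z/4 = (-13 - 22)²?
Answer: 7717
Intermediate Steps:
Z = 4900 (Z = 4*(-13 - 22)² = 4*(-35)² = 4*1225 = 4900)
J = -2817 (J = -1877 - 940 = -2817)
Z - J = 4900 - 1*(-2817) = 4900 + 2817 = 7717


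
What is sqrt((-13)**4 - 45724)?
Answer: 3*I*sqrt(1907) ≈ 131.01*I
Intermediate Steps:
sqrt((-13)**4 - 45724) = sqrt(28561 - 45724) = sqrt(-17163) = 3*I*sqrt(1907)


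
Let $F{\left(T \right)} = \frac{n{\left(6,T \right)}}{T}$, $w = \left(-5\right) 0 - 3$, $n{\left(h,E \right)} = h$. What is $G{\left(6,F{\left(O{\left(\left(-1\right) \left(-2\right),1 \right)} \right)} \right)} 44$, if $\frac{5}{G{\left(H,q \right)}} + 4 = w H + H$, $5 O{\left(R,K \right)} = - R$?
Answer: $- \frac{55}{4} \approx -13.75$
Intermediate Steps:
$O{\left(R,K \right)} = - \frac{R}{5}$ ($O{\left(R,K \right)} = \frac{\left(-1\right) R}{5} = - \frac{R}{5}$)
$w = -3$ ($w = 0 - 3 = -3$)
$F{\left(T \right)} = \frac{6}{T}$
$G{\left(H,q \right)} = \frac{5}{-4 - 2 H}$ ($G{\left(H,q \right)} = \frac{5}{-4 + \left(- 3 H + H\right)} = \frac{5}{-4 - 2 H}$)
$G{\left(6,F{\left(O{\left(\left(-1\right) \left(-2\right),1 \right)} \right)} \right)} 44 = \frac{5}{2 \left(-2 - 6\right)} 44 = \frac{5}{2 \left(-8\right)} 44 = \frac{5}{2} \left(- \frac{1}{8}\right) 44 = \left(- \frac{5}{16}\right) 44 = - \frac{55}{4}$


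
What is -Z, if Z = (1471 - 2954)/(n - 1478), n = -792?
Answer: -1483/2270 ≈ -0.65330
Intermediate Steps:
Z = 1483/2270 (Z = (1471 - 2954)/(-792 - 1478) = -1483/(-2270) = -1483*(-1/2270) = 1483/2270 ≈ 0.65330)
-Z = -1*1483/2270 = -1483/2270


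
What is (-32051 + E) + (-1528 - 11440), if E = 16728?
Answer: -28291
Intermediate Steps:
(-32051 + E) + (-1528 - 11440) = (-32051 + 16728) + (-1528 - 11440) = -15323 - 12968 = -28291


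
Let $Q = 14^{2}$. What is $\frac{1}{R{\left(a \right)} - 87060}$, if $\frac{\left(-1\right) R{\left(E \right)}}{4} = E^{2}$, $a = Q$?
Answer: $- \frac{1}{240724} \approx -4.1541 \cdot 10^{-6}$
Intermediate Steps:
$Q = 196$
$a = 196$
$R{\left(E \right)} = - 4 E^{2}$
$\frac{1}{R{\left(a \right)} - 87060} = \frac{1}{- 4 \cdot 196^{2} - 87060} = \frac{1}{\left(-4\right) 38416 - 87060} = \frac{1}{-153664 - 87060} = \frac{1}{-240724} = - \frac{1}{240724}$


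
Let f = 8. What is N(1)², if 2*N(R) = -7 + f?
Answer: ¼ ≈ 0.25000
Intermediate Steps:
N(R) = ½ (N(R) = (-7 + 8)/2 = (½)*1 = ½)
N(1)² = (½)² = ¼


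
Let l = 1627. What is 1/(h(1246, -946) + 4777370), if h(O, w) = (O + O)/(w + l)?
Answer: 681/3253391462 ≈ 2.0932e-7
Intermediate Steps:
h(O, w) = 2*O/(1627 + w) (h(O, w) = (O + O)/(w + 1627) = (2*O)/(1627 + w) = 2*O/(1627 + w))
1/(h(1246, -946) + 4777370) = 1/(2*1246/(1627 - 946) + 4777370) = 1/(2*1246/681 + 4777370) = 1/(2*1246*(1/681) + 4777370) = 1/(2492/681 + 4777370) = 1/(3253391462/681) = 681/3253391462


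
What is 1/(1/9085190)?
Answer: 9085190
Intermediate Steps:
1/(1/9085190) = 9085190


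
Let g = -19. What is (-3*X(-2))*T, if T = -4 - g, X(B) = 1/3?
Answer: -15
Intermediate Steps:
X(B) = ⅓
T = 15 (T = -4 - 1*(-19) = -4 + 19 = 15)
(-3*X(-2))*T = -3*⅓*15 = -1*15 = -15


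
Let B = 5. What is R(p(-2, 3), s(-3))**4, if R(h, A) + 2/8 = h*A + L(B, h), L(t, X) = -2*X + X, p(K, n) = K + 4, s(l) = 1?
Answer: 1/256 ≈ 0.0039063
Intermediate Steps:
p(K, n) = 4 + K
L(t, X) = -X
R(h, A) = -1/4 - h + A*h (R(h, A) = -1/4 + (h*A - h) = -1/4 + (A*h - h) = -1/4 + (-h + A*h) = -1/4 - h + A*h)
R(p(-2, 3), s(-3))**4 = (-1/4 - (4 - 2) + 1*(4 - 2))**4 = (-1/4 - 1*2 + 1*2)**4 = (-1/4 - 2 + 2)**4 = (-1/4)**4 = 1/256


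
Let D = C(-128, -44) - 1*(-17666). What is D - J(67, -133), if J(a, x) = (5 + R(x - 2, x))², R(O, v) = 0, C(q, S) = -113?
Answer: 17528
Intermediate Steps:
J(a, x) = 25 (J(a, x) = (5 + 0)² = 5² = 25)
D = 17553 (D = -113 - 1*(-17666) = -113 + 17666 = 17553)
D - J(67, -133) = 17553 - 1*25 = 17553 - 25 = 17528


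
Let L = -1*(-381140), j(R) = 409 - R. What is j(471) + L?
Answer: 381078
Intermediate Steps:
L = 381140
j(471) + L = (409 - 1*471) + 381140 = (409 - 471) + 381140 = -62 + 381140 = 381078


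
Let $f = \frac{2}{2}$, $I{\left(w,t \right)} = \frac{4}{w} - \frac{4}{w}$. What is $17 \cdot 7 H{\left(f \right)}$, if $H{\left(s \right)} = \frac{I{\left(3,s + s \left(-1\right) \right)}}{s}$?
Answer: $0$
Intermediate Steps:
$I{\left(w,t \right)} = 0$
$f = 1$ ($f = 2 \cdot \frac{1}{2} = 1$)
$H{\left(s \right)} = 0$ ($H{\left(s \right)} = \frac{0}{s} = 0$)
$17 \cdot 7 H{\left(f \right)} = 17 \cdot 7 \cdot 0 = 119 \cdot 0 = 0$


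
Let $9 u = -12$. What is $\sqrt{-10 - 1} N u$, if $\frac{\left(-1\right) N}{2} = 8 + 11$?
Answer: $\frac{152 i \sqrt{11}}{3} \approx 168.04 i$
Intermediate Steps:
$u = - \frac{4}{3}$ ($u = \frac{1}{9} \left(-12\right) = - \frac{4}{3} \approx -1.3333$)
$N = -38$ ($N = - 2 \left(8 + 11\right) = \left(-2\right) 19 = -38$)
$\sqrt{-10 - 1} N u = \sqrt{-10 - 1} \left(-38\right) \left(- \frac{4}{3}\right) = \sqrt{-11} \left(-38\right) \left(- \frac{4}{3}\right) = i \sqrt{11} \left(-38\right) \left(- \frac{4}{3}\right) = - 38 i \sqrt{11} \left(- \frac{4}{3}\right) = \frac{152 i \sqrt{11}}{3}$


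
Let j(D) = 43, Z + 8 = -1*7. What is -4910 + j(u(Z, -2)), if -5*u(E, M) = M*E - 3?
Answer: -4867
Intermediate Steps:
Z = -15 (Z = -8 - 1*7 = -8 - 7 = -15)
u(E, M) = ⅗ - E*M/5 (u(E, M) = -(M*E - 3)/5 = -(E*M - 3)/5 = -(-3 + E*M)/5 = ⅗ - E*M/5)
-4910 + j(u(Z, -2)) = -4910 + 43 = -4867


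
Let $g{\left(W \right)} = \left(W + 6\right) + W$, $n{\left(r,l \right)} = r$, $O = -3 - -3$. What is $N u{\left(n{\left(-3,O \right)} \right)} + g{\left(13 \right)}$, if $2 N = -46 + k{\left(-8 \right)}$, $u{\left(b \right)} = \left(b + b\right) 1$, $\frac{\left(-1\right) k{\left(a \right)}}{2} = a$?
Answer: $122$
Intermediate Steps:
$O = 0$ ($O = -3 + 3 = 0$)
$k{\left(a \right)} = - 2 a$
$u{\left(b \right)} = 2 b$ ($u{\left(b \right)} = 2 b 1 = 2 b$)
$N = -15$ ($N = \frac{-46 - -16}{2} = \frac{-46 + 16}{2} = \frac{1}{2} \left(-30\right) = -15$)
$g{\left(W \right)} = 6 + 2 W$ ($g{\left(W \right)} = \left(6 + W\right) + W = 6 + 2 W$)
$N u{\left(n{\left(-3,O \right)} \right)} + g{\left(13 \right)} = - 15 \cdot 2 \left(-3\right) + \left(6 + 2 \cdot 13\right) = \left(-15\right) \left(-6\right) + \left(6 + 26\right) = 90 + 32 = 122$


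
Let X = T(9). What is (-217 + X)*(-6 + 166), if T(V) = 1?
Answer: -34560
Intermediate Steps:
X = 1
(-217 + X)*(-6 + 166) = (-217 + 1)*(-6 + 166) = -216*160 = -34560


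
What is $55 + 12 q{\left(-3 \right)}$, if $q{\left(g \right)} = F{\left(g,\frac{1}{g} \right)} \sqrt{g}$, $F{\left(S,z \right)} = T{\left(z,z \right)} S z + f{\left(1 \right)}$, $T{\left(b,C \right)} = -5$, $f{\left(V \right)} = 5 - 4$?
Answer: $55 - 48 i \sqrt{3} \approx 55.0 - 83.138 i$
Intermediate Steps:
$f{\left(V \right)} = 1$
$F{\left(S,z \right)} = 1 - 5 S z$ ($F{\left(S,z \right)} = - 5 S z + 1 = 1 - 5 S z$)
$q{\left(g \right)} = - 4 \sqrt{g}$ ($q{\left(g \right)} = \left(1 - \frac{5 g}{g}\right) \sqrt{g} = \left(1 - 5\right) \sqrt{g} = - 4 \sqrt{g}$)
$55 + 12 q{\left(-3 \right)} = 55 + 12 \left(- 4 \sqrt{-3}\right) = 55 + 12 \left(- 4 i \sqrt{3}\right) = 55 - 48 i \sqrt{3}$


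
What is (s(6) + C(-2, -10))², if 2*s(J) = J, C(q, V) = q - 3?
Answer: 4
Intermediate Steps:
C(q, V) = -3 + q
s(J) = J/2
(s(6) + C(-2, -10))² = ((½)*6 + (-3 - 2))² = (3 - 5)² = (-2)² = 4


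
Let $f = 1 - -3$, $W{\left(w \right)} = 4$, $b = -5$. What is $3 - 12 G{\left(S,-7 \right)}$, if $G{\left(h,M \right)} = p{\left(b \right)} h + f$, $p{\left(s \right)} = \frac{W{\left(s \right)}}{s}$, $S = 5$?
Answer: $3$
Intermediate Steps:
$f = 4$ ($f = 1 + 3 = 4$)
$p{\left(s \right)} = \frac{4}{s}$
$G{\left(h,M \right)} = 4 - \frac{4 h}{5}$ ($G{\left(h,M \right)} = \frac{4}{-5} h + 4 = 4 \left(- \frac{1}{5}\right) h + 4 = - \frac{4 h}{5} + 4 = 4 - \frac{4 h}{5}$)
$3 - 12 G{\left(S,-7 \right)} = 3 - 12 \left(4 - 4\right) = 3 - 0 = 3 + 0 = 3$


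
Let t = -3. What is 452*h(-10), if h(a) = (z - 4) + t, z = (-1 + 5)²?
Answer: 4068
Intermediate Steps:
z = 16 (z = 4² = 16)
h(a) = 9 (h(a) = (16 - 4) - 3 = 12 - 3 = 9)
452*h(-10) = 452*9 = 4068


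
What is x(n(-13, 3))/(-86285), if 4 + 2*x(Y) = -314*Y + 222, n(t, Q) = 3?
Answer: 362/86285 ≈ 0.0041954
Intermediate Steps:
x(Y) = 109 - 157*Y (x(Y) = -2 + (-314*Y + 222)/2 = -2 + (222 - 314*Y)/2 = -2 + (111 - 157*Y) = 109 - 157*Y)
x(n(-13, 3))/(-86285) = (109 - 157*3)/(-86285) = (109 - 471)*(-1/86285) = -362*(-1/86285) = 362/86285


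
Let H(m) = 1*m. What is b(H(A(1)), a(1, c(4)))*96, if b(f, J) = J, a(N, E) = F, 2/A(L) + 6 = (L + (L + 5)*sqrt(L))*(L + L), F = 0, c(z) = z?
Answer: 0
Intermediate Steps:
A(L) = 2/(-6 + 2*L*(L + sqrt(L)*(5 + L))) (A(L) = 2/(-6 + (L + (L + 5)*sqrt(L))*(L + L)) = 2/(-6 + (L + (5 + L)*sqrt(L))*(2*L)) = 2/(-6 + (L + sqrt(L)*(5 + L))*(2*L)) = 2/(-6 + 2*L*(L + sqrt(L)*(5 + L))))
a(N, E) = 0
H(m) = m
b(H(A(1)), a(1, c(4)))*96 = 0*96 = 0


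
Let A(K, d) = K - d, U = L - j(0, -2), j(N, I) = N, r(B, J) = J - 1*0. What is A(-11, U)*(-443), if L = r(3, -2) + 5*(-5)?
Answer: -7088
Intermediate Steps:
r(B, J) = J (r(B, J) = J + 0 = J)
L = -27 (L = -2 + 5*(-5) = -2 - 25 = -27)
U = -27 (U = -27 - 1*0 = -27 + 0 = -27)
A(-11, U)*(-443) = (-11 - 1*(-27))*(-443) = (-11 + 27)*(-443) = 16*(-443) = -7088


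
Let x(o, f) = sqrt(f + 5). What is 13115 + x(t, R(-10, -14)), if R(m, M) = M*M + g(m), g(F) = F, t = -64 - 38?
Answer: 13115 + sqrt(191) ≈ 13129.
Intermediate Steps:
t = -102
R(m, M) = m + M**2 (R(m, M) = M*M + m = M**2 + m = m + M**2)
x(o, f) = sqrt(5 + f)
13115 + x(t, R(-10, -14)) = 13115 + sqrt(5 + (-10 + (-14)**2)) = 13115 + sqrt(5 + (-10 + 196)) = 13115 + sqrt(5 + 186) = 13115 + sqrt(191)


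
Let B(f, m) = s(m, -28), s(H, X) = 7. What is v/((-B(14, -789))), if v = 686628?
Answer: -686628/7 ≈ -98090.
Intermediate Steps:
B(f, m) = 7
v/((-B(14, -789))) = 686628/((-1*7)) = 686628/(-7) = 686628*(-⅐) = -686628/7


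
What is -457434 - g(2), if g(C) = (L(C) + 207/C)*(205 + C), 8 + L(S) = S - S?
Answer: -954405/2 ≈ -4.7720e+5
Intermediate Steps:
L(S) = -8 (L(S) = -8 + (S - S) = -8 + 0 = -8)
g(C) = (-8 + 207/C)*(205 + C)
-457434 - g(2) = -457434 - (-1433 - 8*2 + 42435/2) = -457434 - (-1433 - 16 + 42435*(½)) = -457434 - (-1433 - 16 + 42435/2) = -457434 - 1*39537/2 = -457434 - 39537/2 = -954405/2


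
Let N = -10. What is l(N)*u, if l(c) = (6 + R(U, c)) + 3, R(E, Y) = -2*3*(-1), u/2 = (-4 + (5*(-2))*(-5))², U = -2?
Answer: 63480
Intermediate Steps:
u = 4232 (u = 2*(-4 + (5*(-2))*(-5))² = 2*(-4 - 10*(-5))² = 2*(-4 + 50)² = 2*46² = 2*2116 = 4232)
R(E, Y) = 6 (R(E, Y) = -6*(-1) = 6)
l(c) = 15 (l(c) = (6 + 6) + 3 = 12 + 3 = 15)
l(N)*u = 15*4232 = 63480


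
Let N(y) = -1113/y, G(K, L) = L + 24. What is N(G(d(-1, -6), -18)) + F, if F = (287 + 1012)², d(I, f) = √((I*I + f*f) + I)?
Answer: 3374431/2 ≈ 1.6872e+6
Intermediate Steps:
d(I, f) = √(I + I² + f²) (d(I, f) = √((I² + f²) + I) = √(I + I² + f²))
G(K, L) = 24 + L
F = 1687401 (F = 1299² = 1687401)
N(G(d(-1, -6), -18)) + F = -1113/(24 - 18) + 1687401 = -1113/6 + 1687401 = -1113*⅙ + 1687401 = -371/2 + 1687401 = 3374431/2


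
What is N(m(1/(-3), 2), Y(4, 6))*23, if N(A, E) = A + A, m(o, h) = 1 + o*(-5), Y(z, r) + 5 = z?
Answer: 368/3 ≈ 122.67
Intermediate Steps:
Y(z, r) = -5 + z
m(o, h) = 1 - 5*o
N(A, E) = 2*A
N(m(1/(-3), 2), Y(4, 6))*23 = (2*(1 - 5/(-3)))*23 = (2*(1 - 5*(-⅓)))*23 = (2*(1 + 5/3))*23 = (2*(8/3))*23 = (16/3)*23 = 368/3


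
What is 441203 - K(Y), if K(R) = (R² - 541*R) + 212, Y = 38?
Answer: 460105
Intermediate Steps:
K(R) = 212 + R² - 541*R
441203 - K(Y) = 441203 - (212 + 38² - 541*38) = 441203 - (212 + 1444 - 20558) = 441203 - 1*(-18902) = 441203 + 18902 = 460105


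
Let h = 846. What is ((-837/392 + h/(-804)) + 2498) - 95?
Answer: 63028677/26264 ≈ 2399.8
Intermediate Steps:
((-837/392 + h/(-804)) + 2498) - 95 = ((-837/392 + 846/(-804)) + 2498) - 95 = ((-837*1/392 + 846*(-1/804)) + 2498) - 95 = ((-837/392 - 141/134) + 2498) - 95 = (-83715/26264 + 2498) - 95 = 65523757/26264 - 95 = 63028677/26264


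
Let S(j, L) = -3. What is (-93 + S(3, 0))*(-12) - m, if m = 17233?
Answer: -16081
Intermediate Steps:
(-93 + S(3, 0))*(-12) - m = (-93 - 3)*(-12) - 1*17233 = -96*(-12) - 17233 = 1152 - 17233 = -16081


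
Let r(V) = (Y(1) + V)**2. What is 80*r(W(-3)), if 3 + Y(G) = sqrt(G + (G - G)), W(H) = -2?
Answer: 1280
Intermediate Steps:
Y(G) = -3 + sqrt(G) (Y(G) = -3 + sqrt(G + (G - G)) = -3 + sqrt(G + 0) = -3 + sqrt(G))
r(V) = (-2 + V)**2 (r(V) = ((-3 + sqrt(1)) + V)**2 = ((-3 + 1) + V)**2 = (-2 + V)**2)
80*r(W(-3)) = 80*(-2 - 2)**2 = 80*(-4)**2 = 80*16 = 1280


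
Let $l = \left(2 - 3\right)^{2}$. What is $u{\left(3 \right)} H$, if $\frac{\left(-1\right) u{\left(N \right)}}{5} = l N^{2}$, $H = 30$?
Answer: $-1350$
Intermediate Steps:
$l = 1$ ($l = \left(-1\right)^{2} = 1$)
$u{\left(N \right)} = - 5 N^{2}$ ($u{\left(N \right)} = - 5 \cdot 1 N^{2} = - 5 N^{2}$)
$u{\left(3 \right)} H = - 5 \cdot 3^{2} \cdot 30 = \left(-5\right) 9 \cdot 30 = \left(-45\right) 30 = -1350$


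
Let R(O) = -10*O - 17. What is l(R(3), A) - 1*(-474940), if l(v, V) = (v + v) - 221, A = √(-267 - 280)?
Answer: 474625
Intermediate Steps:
R(O) = -17 - 10*O
A = I*√547 (A = √(-547) = I*√547 ≈ 23.388*I)
l(v, V) = -221 + 2*v (l(v, V) = 2*v - 221 = -221 + 2*v)
l(R(3), A) - 1*(-474940) = (-221 + 2*(-17 - 10*3)) - 1*(-474940) = (-221 + 2*(-17 - 30)) + 474940 = (-221 + 2*(-47)) + 474940 = (-221 - 94) + 474940 = -315 + 474940 = 474625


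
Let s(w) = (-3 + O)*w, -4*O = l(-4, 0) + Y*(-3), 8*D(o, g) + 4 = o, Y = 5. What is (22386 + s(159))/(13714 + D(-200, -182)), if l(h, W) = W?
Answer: 90021/54754 ≈ 1.6441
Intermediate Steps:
D(o, g) = -½ + o/8
O = 15/4 (O = -(0 + 5*(-3))/4 = -(0 - 15)/4 = -¼*(-15) = 15/4 ≈ 3.7500)
s(w) = 3*w/4 (s(w) = (-3 + 15/4)*w = 3*w/4)
(22386 + s(159))/(13714 + D(-200, -182)) = (22386 + (¾)*159)/(13714 + (-½ + (⅛)*(-200))) = (22386 + 477/4)/(13714 + (-½ - 25)) = 90021/(4*(13714 - 51/2)) = 90021/(4*(27377/2)) = (90021/4)*(2/27377) = 90021/54754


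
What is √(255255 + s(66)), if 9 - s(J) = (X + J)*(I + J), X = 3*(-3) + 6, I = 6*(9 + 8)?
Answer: 2*√61170 ≈ 494.65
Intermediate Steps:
I = 102 (I = 6*17 = 102)
X = -3 (X = -9 + 6 = -3)
s(J) = 9 - (-3 + J)*(102 + J)
√(255255 + s(66)) = √(255255 + (315 - 1*66² - 99*66)) = √(255255 + (315 - 1*4356 - 6534)) = √(255255 + (315 - 4356 - 6534)) = √(255255 - 10575) = √244680 = 2*√61170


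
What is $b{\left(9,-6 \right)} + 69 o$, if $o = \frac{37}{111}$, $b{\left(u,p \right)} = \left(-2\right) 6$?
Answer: $11$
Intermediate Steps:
$b{\left(u,p \right)} = -12$
$o = \frac{1}{3}$ ($o = 37 \cdot \frac{1}{111} = \frac{1}{3} \approx 0.33333$)
$b{\left(9,-6 \right)} + 69 o = -12 + 69 \cdot \frac{1}{3} = -12 + 23 = 11$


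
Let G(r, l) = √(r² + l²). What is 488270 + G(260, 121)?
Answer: 488270 + √82241 ≈ 4.8856e+5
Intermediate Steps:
G(r, l) = √(l² + r²)
488270 + G(260, 121) = 488270 + √(121² + 260²) = 488270 + √(14641 + 67600) = 488270 + √82241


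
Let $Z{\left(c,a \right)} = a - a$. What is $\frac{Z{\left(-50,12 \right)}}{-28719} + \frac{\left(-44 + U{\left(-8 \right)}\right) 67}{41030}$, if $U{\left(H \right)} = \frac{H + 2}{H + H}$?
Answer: $- \frac{23383}{328240} \approx -0.071238$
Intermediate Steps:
$Z{\left(c,a \right)} = 0$
$U{\left(H \right)} = \frac{2 + H}{2 H}$
$\frac{Z{\left(-50,12 \right)}}{-28719} + \frac{\left(-44 + U{\left(-8 \right)}\right) 67}{41030} = \frac{0}{-28719} + \frac{\left(-44 + \frac{2 - 8}{2 \left(-8\right)}\right) 67}{41030} = 0 \left(- \frac{1}{28719}\right) + \left(-44 + \frac{1}{2} \left(- \frac{1}{8}\right) \left(-6\right)\right) 67 \cdot \frac{1}{41030} = 0 + \left(-44 + \frac{3}{8}\right) 67 \cdot \frac{1}{41030} = 0 + \left(- \frac{349}{8}\right) 67 \cdot \frac{1}{41030} = 0 - \frac{23383}{328240} = - \frac{23383}{328240}$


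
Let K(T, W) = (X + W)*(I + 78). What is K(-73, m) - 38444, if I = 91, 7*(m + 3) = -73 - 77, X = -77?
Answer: -389098/7 ≈ -55585.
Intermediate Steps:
m = -171/7 (m = -3 + (-73 - 77)/7 = -3 + (1/7)*(-150) = -3 - 150/7 = -171/7 ≈ -24.429)
K(T, W) = -13013 + 169*W (K(T, W) = (-77 + W)*(91 + 78) = (-77 + W)*169 = -13013 + 169*W)
K(-73, m) - 38444 = (-13013 + 169*(-171/7)) - 38444 = (-13013 - 28899/7) - 38444 = -119990/7 - 38444 = -389098/7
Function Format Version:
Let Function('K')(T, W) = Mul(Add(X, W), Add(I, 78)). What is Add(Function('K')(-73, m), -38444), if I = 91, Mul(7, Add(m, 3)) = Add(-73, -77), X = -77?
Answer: Rational(-389098, 7) ≈ -55585.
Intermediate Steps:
m = Rational(-171, 7) (m = Add(-3, Mul(Rational(1, 7), Add(-73, -77))) = Add(-3, Mul(Rational(1, 7), -150)) = Add(-3, Rational(-150, 7)) = Rational(-171, 7) ≈ -24.429)
Function('K')(T, W) = Add(-13013, Mul(169, W)) (Function('K')(T, W) = Mul(Add(-77, W), Add(91, 78)) = Mul(Add(-77, W), 169) = Add(-13013, Mul(169, W)))
Add(Function('K')(-73, m), -38444) = Add(Add(-13013, Mul(169, Rational(-171, 7))), -38444) = Add(Add(-13013, Rational(-28899, 7)), -38444) = Add(Rational(-119990, 7), -38444) = Rational(-389098, 7)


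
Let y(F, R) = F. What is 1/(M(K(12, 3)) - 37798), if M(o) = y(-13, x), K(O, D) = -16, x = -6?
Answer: -1/37811 ≈ -2.6447e-5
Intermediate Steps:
M(o) = -13
1/(M(K(12, 3)) - 37798) = 1/(-13 - 37798) = 1/(-37811) = -1/37811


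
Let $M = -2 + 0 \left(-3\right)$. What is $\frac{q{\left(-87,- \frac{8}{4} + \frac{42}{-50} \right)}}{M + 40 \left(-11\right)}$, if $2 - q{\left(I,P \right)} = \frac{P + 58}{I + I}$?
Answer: $- \frac{10079}{1922700} \approx -0.0052421$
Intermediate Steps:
$q{\left(I,P \right)} = 2 - \frac{58 + P}{2 I}$ ($q{\left(I,P \right)} = 2 - \frac{P + 58}{I + I} = 2 - \frac{58 + P}{2 I}$)
$M = -2$ ($M = -2 + 0 = -2$)
$\frac{q{\left(-87,- \frac{8}{4} + \frac{42}{-50} \right)}}{M + 40 \left(-11\right)} = \frac{\frac{1}{2} \frac{1}{-87} \left(-58 - \left(- \frac{8}{4} + \frac{42}{-50}\right) + 4 \left(-87\right)\right)}{-2 + 40 \left(-11\right)} = \frac{\frac{1}{2} \left(- \frac{1}{87}\right) \left(-58 - \left(\left(-8\right) \frac{1}{4} + 42 \left(- \frac{1}{50}\right)\right) - 348\right)}{-2 - 440} = \frac{\frac{1}{2} \left(- \frac{1}{87}\right) \left(-58 - \left(-2 - \frac{21}{25}\right) - 348\right)}{-442} = \frac{1}{2} \left(- \frac{1}{87}\right) \left(-58 - - \frac{71}{25} - 348\right) \left(- \frac{1}{442}\right) = \frac{1}{2} \left(- \frac{1}{87}\right) \left(-58 + \frac{71}{25} - 348\right) \left(- \frac{1}{442}\right) = \frac{1}{2} \left(- \frac{1}{87}\right) \left(- \frac{10079}{25}\right) \left(- \frac{1}{442}\right) = \frac{10079}{4350} \left(- \frac{1}{442}\right) = - \frac{10079}{1922700}$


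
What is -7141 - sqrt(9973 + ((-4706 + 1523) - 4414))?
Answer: -7141 - 6*sqrt(66) ≈ -7189.7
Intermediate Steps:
-7141 - sqrt(9973 + ((-4706 + 1523) - 4414)) = -7141 - sqrt(9973 + (-3183 - 4414)) = -7141 - sqrt(9973 - 7597) = -7141 - sqrt(2376) = -7141 - 6*sqrt(66)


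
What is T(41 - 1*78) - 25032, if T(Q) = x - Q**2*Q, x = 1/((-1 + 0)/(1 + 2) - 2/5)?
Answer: 281816/11 ≈ 25620.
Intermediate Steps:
x = -15/11 (x = 1/(-1/3 + (1/5)*(-2)) = 1/(-1*1/3 - 2/5) = 1/(-1/3 - 2/5) = 1/(-11/15) = -15/11 ≈ -1.3636)
T(Q) = -15/11 - Q**3 (T(Q) = -15/11 - Q**2*Q = -15/11 - Q**3)
T(41 - 1*78) - 25032 = (-15/11 - (41 - 1*78)**3) - 25032 = (-15/11 - (41 - 78)**3) - 25032 = (-15/11 - 1*(-37)**3) - 25032 = (-15/11 - 1*(-50653)) - 25032 = (-15/11 + 50653) - 25032 = 557168/11 - 25032 = 281816/11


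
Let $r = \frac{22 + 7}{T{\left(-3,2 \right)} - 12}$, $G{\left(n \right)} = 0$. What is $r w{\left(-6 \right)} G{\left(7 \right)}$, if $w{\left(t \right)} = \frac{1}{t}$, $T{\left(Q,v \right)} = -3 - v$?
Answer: $0$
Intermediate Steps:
$r = - \frac{29}{17}$ ($r = \frac{22 + 7}{\left(-3 - 2\right) - 12} = \frac{29}{\left(-3 - 2\right) - 12} = \frac{29}{-5 - 12} = \frac{29}{-17} = 29 \left(- \frac{1}{17}\right) = - \frac{29}{17} \approx -1.7059$)
$r w{\left(-6 \right)} G{\left(7 \right)} = - \frac{29}{17 \left(-6\right)} 0 = \left(- \frac{29}{17}\right) \left(- \frac{1}{6}\right) 0 = \frac{29}{102} \cdot 0 = 0$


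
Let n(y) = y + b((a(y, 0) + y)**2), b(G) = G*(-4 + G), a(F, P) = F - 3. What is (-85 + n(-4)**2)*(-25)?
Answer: -5007683100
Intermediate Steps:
a(F, P) = -3 + F
n(y) = y + (-3 + 2*y)**2*(-4 + (-3 + 2*y)**2) (n(y) = y + ((-3 + y) + y)**2*(-4 + ((-3 + y) + y)**2) = y + (-3 + 2*y)**2*(-4 + (-3 + 2*y)**2))
(-85 + n(-4)**2)*(-25) = (-85 + (-4 + (-3 + 2*(-4))**2*(-4 + (-3 + 2*(-4))**2))**2)*(-25) = (-85 + (-4 + (-3 - 8)**2*(-4 + (-3 - 8)**2))**2)*(-25) = (-85 + (-4 + (-11)**2*(-4 + (-11)**2))**2)*(-25) = (-85 + (-4 + 121*(-4 + 121))**2)*(-25) = (-85 + (-4 + 121*117)**2)*(-25) = (-85 + (-4 + 14157)**2)*(-25) = (-85 + 14153**2)*(-25) = (-85 + 200307409)*(-25) = 200307324*(-25) = -5007683100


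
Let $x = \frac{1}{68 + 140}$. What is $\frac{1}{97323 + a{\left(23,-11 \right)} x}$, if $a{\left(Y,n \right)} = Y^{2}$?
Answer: $\frac{208}{20243713} \approx 1.0275 \cdot 10^{-5}$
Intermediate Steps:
$x = \frac{1}{208} \approx 0.0048077$
$\frac{1}{97323 + a{\left(23,-11 \right)} x} = \frac{1}{97323 + 23^{2} \cdot \frac{1}{208}} = \frac{1}{97323 + 529 \cdot \frac{1}{208}} = \frac{1}{97323 + \frac{529}{208}} = \frac{1}{\frac{20243713}{208}} = \frac{208}{20243713}$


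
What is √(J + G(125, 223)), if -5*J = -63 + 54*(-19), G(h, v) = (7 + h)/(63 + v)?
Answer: √922155/65 ≈ 14.774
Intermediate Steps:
G(h, v) = (7 + h)/(63 + v)
J = 1089/5 (J = -(-63 + 54*(-19))/5 = -(-63 - 1026)/5 = -⅕*(-1089) = 1089/5 ≈ 217.80)
√(J + G(125, 223)) = √(1089/5 + (7 + 125)/(63 + 223)) = √(1089/5 + 132/286) = √(1089/5 + (1/286)*132) = √(1089/5 + 6/13) = √(14187/65) = √922155/65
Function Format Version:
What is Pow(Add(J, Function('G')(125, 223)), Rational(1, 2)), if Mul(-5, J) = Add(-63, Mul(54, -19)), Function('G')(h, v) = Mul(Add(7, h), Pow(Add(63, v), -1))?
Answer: Mul(Rational(1, 65), Pow(922155, Rational(1, 2))) ≈ 14.774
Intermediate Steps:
Function('G')(h, v) = Mul(Pow(Add(63, v), -1), Add(7, h))
J = Rational(1089, 5) (J = Mul(Rational(-1, 5), Add(-63, Mul(54, -19))) = Mul(Rational(-1, 5), Add(-63, -1026)) = Mul(Rational(-1, 5), -1089) = Rational(1089, 5) ≈ 217.80)
Pow(Add(J, Function('G')(125, 223)), Rational(1, 2)) = Pow(Add(Rational(1089, 5), Mul(Pow(Add(63, 223), -1), Add(7, 125))), Rational(1, 2)) = Pow(Add(Rational(1089, 5), Mul(Pow(286, -1), 132)), Rational(1, 2)) = Pow(Add(Rational(1089, 5), Mul(Rational(1, 286), 132)), Rational(1, 2)) = Pow(Add(Rational(1089, 5), Rational(6, 13)), Rational(1, 2)) = Pow(Rational(14187, 65), Rational(1, 2)) = Mul(Rational(1, 65), Pow(922155, Rational(1, 2)))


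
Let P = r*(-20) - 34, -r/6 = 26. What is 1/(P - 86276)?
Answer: -1/83190 ≈ -1.2021e-5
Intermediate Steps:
r = -156 (r = -6*26 = -156)
P = 3086 (P = -156*(-20) - 34 = 3120 - 34 = 3086)
1/(P - 86276) = 1/(3086 - 86276) = 1/(-83190) = -1/83190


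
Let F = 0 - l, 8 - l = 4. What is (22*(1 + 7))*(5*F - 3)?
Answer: -4048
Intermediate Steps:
l = 4 (l = 8 - 1*4 = 8 - 4 = 4)
F = -4 (F = 0 - 1*4 = 0 - 4 = -4)
(22*(1 + 7))*(5*F - 3) = (22*(1 + 7))*(5*(-4) - 3) = (22*8)*(-20 - 3) = 176*(-23) = -4048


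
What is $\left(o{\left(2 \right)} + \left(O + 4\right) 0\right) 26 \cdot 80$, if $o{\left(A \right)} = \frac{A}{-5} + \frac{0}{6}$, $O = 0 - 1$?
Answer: $-832$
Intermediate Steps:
$O = -1$ ($O = 0 - 1 = -1$)
$o{\left(A \right)} = - \frac{A}{5}$ ($o{\left(A \right)} = A \left(- \frac{1}{5}\right) + 0 \cdot \frac{1}{6} = - \frac{A}{5} + 0 = - \frac{A}{5}$)
$\left(o{\left(2 \right)} + \left(O + 4\right) 0\right) 26 \cdot 80 = \left(\left(- \frac{1}{5}\right) 2 + \left(-1 + 4\right) 0\right) 26 \cdot 80 = \left(- \frac{2}{5} + 3 \cdot 0\right) 26 \cdot 80 = \left(- \frac{2}{5} + 0\right) 26 \cdot 80 = \left(- \frac{2}{5}\right) 26 \cdot 80 = \left(- \frac{52}{5}\right) 80 = -832$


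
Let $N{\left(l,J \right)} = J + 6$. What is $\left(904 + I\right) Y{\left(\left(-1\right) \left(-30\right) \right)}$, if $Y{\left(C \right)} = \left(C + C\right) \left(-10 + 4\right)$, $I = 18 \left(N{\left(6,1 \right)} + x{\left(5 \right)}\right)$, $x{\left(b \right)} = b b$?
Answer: $-532800$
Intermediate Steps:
$N{\left(l,J \right)} = 6 + J$
$x{\left(b \right)} = b^{2}$
$I = 576$ ($I = 18 \left(\left(6 + 1\right) + 5^{2}\right) = 18 \left(7 + 25\right) = 18 \cdot 32 = 576$)
$Y{\left(C \right)} = - 12 C$ ($Y{\left(C \right)} = 2 C \left(-6\right) = - 12 C$)
$\left(904 + I\right) Y{\left(\left(-1\right) \left(-30\right) \right)} = \left(904 + 576\right) \left(- 12 \left(\left(-1\right) \left(-30\right)\right)\right) = 1480 \left(\left(-12\right) 30\right) = 1480 \left(-360\right) = -532800$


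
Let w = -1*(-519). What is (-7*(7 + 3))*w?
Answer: -36330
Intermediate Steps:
w = 519
(-7*(7 + 3))*w = -7*(7 + 3)*519 = -7*10*519 = -70*519 = -36330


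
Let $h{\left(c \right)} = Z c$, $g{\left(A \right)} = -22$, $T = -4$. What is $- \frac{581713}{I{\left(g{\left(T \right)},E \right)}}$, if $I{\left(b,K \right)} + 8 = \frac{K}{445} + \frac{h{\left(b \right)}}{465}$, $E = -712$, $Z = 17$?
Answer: $\frac{270496545}{4838} \approx 55911.0$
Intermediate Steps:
$h{\left(c \right)} = 17 c$
$I{\left(b,K \right)} = -8 + \frac{K}{445} + \frac{17 b}{465}$ ($I{\left(b,K \right)} = -8 + \left(\frac{K}{445} + \frac{17 b}{465}\right) = -8 + \frac{K}{445} + \frac{17 b}{465}$)
$- \frac{581713}{I{\left(g{\left(T \right)},E \right)}} = - \frac{581713}{-8 + \frac{1}{445} \left(-712\right) + \frac{17}{465} \left(-22\right)} = - \frac{581713}{-8 - \frac{8}{5} - \frac{374}{465}} = - \frac{581713}{- \frac{4838}{465}} = \left(-581713\right) \left(- \frac{465}{4838}\right) = \frac{270496545}{4838}$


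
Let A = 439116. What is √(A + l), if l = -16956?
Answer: 4*√26385 ≈ 649.74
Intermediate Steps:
√(A + l) = √(439116 - 16956) = √422160 = 4*√26385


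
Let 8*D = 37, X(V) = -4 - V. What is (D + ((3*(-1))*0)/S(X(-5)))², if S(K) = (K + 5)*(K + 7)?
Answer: 1369/64 ≈ 21.391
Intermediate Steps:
S(K) = (5 + K)*(7 + K)
D = 37/8 (D = (⅛)*37 = 37/8 ≈ 4.6250)
(D + ((3*(-1))*0)/S(X(-5)))² = (37/8 + ((3*(-1))*0)/(35 + (-4 - 1*(-5))² + 12*(-4 - 1*(-5))))² = (37/8 + (-3*0)/(35 + (-4 + 5)² + 12*(-4 + 5)))² = (37/8 + 0/(35 + 1² + 12*1))² = (37/8 + 0/(35 + 1 + 12))² = (37/8 + 0/48)² = (37/8 + 0*(1/48))² = (37/8 + 0)² = (37/8)² = 1369/64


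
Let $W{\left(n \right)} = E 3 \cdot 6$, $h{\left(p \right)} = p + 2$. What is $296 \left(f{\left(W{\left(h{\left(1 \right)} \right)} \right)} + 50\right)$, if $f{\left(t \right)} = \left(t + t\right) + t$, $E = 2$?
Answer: $46768$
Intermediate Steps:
$h{\left(p \right)} = 2 + p$
$W{\left(n \right)} = 36$ ($W{\left(n \right)} = 2 \cdot 3 \cdot 6 = 6 \cdot 6 = 36$)
$f{\left(t \right)} = 3 t$ ($f{\left(t \right)} = 2 t + t = 3 t$)
$296 \left(f{\left(W{\left(h{\left(1 \right)} \right)} \right)} + 50\right) = 296 \left(3 \cdot 36 + 50\right) = 296 \left(108 + 50\right) = 296 \cdot 158 = 46768$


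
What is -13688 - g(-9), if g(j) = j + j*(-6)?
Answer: -13733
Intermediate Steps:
g(j) = -5*j (g(j) = j - 6*j = -5*j)
-13688 - g(-9) = -13688 - (-5)*(-9) = -13688 - 1*45 = -13688 - 45 = -13733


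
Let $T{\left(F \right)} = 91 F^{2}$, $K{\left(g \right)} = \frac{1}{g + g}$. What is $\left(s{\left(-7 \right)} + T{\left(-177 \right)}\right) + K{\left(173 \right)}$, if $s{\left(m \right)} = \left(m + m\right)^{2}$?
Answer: $\frac{986492711}{346} \approx 2.8511 \cdot 10^{6}$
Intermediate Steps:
$K{\left(g \right)} = \frac{1}{2 g}$
$s{\left(m \right)} = 4 m^{2}$ ($s{\left(m \right)} = \left(2 m\right)^{2} = 4 m^{2}$)
$\left(s{\left(-7 \right)} + T{\left(-177 \right)}\right) + K{\left(173 \right)} = \left(4 \left(-7\right)^{2} + 91 \left(-177\right)^{2}\right) + \frac{1}{2 \cdot 173} = \left(4 \cdot 49 + 91 \cdot 31329\right) + \frac{1}{2} \cdot \frac{1}{173} = \left(196 + 2850939\right) + \frac{1}{346} = 2851135 + \frac{1}{346} = \frac{986492711}{346}$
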